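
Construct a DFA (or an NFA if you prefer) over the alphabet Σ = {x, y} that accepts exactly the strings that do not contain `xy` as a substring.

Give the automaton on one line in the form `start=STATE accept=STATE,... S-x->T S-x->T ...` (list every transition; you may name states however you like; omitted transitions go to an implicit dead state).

start=s0 accept=s0,s1 s0-x->s1 s0-y->s0 s1-x->s1 s1-y->s2 s2-x->s2 s2-y->s2

Track partial matches of the forbidden pattern `xy`. State s2 is a dead state reached once `xy` has occurred; every other state accepts. s0 means no part of `xy` is currently matched.
With 3 states:
        x   y  
>* s0   s1  s0 
 * s1   s1  s2 
   s2   s2  s2 
(> = start, * = accepting)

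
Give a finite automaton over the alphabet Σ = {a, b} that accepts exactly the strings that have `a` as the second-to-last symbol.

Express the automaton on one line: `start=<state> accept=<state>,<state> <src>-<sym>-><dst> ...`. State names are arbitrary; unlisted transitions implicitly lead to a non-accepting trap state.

Because acceptance depends on a position counted from the end, the machine has to buffer the most recent 2 symbols. Make each state the string of the last up-to-2 symbols read; on input `x` shift the window left and append `x`. Accept when the buffered window has length 2 and begins with `a`.
With 7 states:
        a   b  
>  q0   q1  q2 
   q1   q3  q4 
   q2   q5  q6 
 * q3   q3  q4 
 * q4   q5  q6 
   q5   q3  q4 
   q6   q5  q6 
(> = start, * = accepting)

start=q0 accept=q3,q4 q0-a->q1 q0-b->q2 q1-a->q3 q1-b->q4 q2-a->q5 q2-b->q6 q3-a->q3 q3-b->q4 q4-a->q5 q4-b->q6 q5-a->q3 q5-b->q4 q6-a->q5 q6-b->q6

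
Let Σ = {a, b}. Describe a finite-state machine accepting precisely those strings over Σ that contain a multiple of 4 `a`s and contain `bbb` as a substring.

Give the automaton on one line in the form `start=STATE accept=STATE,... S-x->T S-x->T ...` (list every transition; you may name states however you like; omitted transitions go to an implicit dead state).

Handle the two conditions separately and then intersect. The first has 4 states tracking the count of `a`s modulo 4; the second has 4 states tracking whether and how much of `bbb` has been seen. A product state is a pair (one from each), accepting exactly when both do.
A 16-state machine:
          a    b  
>  q0     q1   q2 
   q1     q3   q4 
   q2     q1   q5 
   q3     q6   q7 
   q4     q3   q8 
   q5     q1   q9 
   q6     q0  q10 
   q7     q6  q11 
   q8     q3  q12 
 * q9    q12   q9 
   q10    q0  q13 
   q11    q6  q14 
   q12   q14  q12 
   q13    q0  q15 
   q14   q15  q14 
   q15    q9  q15 
(> = start, * = accepting)

start=q0 accept=q9 q0-a->q1 q0-b->q2 q1-a->q3 q1-b->q4 q2-a->q1 q2-b->q5 q3-a->q6 q3-b->q7 q4-a->q3 q4-b->q8 q5-a->q1 q5-b->q9 q6-a->q0 q6-b->q10 q7-a->q6 q7-b->q11 q8-a->q3 q8-b->q12 q9-a->q12 q9-b->q9 q10-a->q0 q10-b->q13 q11-a->q6 q11-b->q14 q12-a->q14 q12-b->q12 q13-a->q0 q13-b->q15 q14-a->q15 q14-b->q14 q15-a->q9 q15-b->q15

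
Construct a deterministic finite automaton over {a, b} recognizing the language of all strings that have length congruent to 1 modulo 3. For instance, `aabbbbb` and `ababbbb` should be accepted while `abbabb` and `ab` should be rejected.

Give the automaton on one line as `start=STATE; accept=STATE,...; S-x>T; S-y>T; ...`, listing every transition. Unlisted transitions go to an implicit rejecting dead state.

Count input length modulo 3: every symbol advances one step around the cycle q0 → q1 → q2 → q0. Accept at q1.
        a   b  
>  q0   q1  q1 
 * q1   q2  q2 
   q2   q0  q0 
(> = start, * = accepting)

start=q0; accept=q1; q0-a>q1; q0-b>q1; q1-a>q2; q1-b>q2; q2-a>q0; q2-b>q0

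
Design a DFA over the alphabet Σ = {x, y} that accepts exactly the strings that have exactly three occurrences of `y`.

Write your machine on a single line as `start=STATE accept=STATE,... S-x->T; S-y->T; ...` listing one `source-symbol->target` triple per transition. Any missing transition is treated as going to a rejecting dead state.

Count `y`s, saturating at 4: states s0 through s3 mean 0 through 3 `y`s seen; s4 means more than 3. Each `y` increments (capped at s4); other symbols loop. Accept from {s3}.
5 states suffice.
        x   y  
>  s0   s0  s1 
   s1   s1  s2 
   s2   s2  s3 
 * s3   s3  s4 
   s4   s4  s4 
(> = start, * = accepting)

start=s0; accept=s3; s0-x->s0; s0-y->s1; s1-x->s1; s1-y->s2; s2-x->s2; s2-y->s3; s3-x->s3; s3-y->s4; s4-x->s4; s4-y->s4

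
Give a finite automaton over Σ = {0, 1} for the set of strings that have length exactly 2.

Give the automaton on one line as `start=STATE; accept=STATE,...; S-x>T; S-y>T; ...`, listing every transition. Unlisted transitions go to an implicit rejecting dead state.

start=q0; accept=q2; q0-0>q1; q0-1>q1; q1-0>q2; q1-1>q2; q2-0>q3; q2-1>q3; q3-0>q3; q3-1>q3

We only need to distinguish lengths 0, 1, …, 2, and '>2'. Chain q0 → q1 → q2 → q3 on every symbol, with q3 looping. Accepting states: {q2}.
4 states suffice.
        0   1  
>  q0   q1  q1 
   q1   q2  q2 
 * q2   q3  q3 
   q3   q3  q3 
(> = start, * = accepting)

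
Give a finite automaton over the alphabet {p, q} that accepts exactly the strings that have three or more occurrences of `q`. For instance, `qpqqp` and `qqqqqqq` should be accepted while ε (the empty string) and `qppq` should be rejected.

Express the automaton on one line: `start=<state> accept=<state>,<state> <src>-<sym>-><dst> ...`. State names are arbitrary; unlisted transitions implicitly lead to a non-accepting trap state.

Count `q`s, saturating at 4: states s0 through s3 mean 0 through 3 `q`s seen; s4 means more than 3. Each `q` increments (capped at s4); other symbols loop. Accept from {s3, s4}.
A 5-state machine:
        p   q  
>  s0   s0  s1 
   s1   s1  s2 
   s2   s2  s3 
 * s3   s3  s4 
 * s4   s4  s4 
(> = start, * = accepting)

start=s0 accept=s3,s4 s0-p->s0 s0-q->s1 s1-p->s1 s1-q->s2 s2-p->s2 s2-q->s3 s3-p->s3 s3-q->s4 s4-p->s4 s4-q->s4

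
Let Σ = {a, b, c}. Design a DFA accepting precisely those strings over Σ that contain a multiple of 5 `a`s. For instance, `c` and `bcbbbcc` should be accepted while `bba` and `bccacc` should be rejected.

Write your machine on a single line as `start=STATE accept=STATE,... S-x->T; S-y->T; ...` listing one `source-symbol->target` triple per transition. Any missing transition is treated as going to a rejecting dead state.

start=s0; accept=s0; s0-a->s1; s0-b->s0; s0-c->s0; s1-a->s2; s1-b->s1; s1-c->s1; s2-a->s3; s2-b->s2; s2-c->s2; s3-a->s4; s3-b->s3; s3-c->s3; s4-a->s0; s4-b->s4; s4-c->s4

The only thing that matters is how many `a`s have appeared, reduced mod 5. Use one state per residue: s0 for 0, …, s4 for 4. Reading `a` moves to the next residue; anything else stays put. s0 is accepting.
A 5-state machine:
        a   b   c  
>* s0   s1  s0  s0 
   s1   s2  s1  s1 
   s2   s3  s2  s2 
   s3   s4  s3  s3 
   s4   s0  s4  s4 
(> = start, * = accepting)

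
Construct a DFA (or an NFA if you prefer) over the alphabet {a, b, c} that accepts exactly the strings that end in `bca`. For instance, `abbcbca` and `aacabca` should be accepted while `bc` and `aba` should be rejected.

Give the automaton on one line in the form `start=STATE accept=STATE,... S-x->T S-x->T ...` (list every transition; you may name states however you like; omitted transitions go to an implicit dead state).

start=S0 accept=S3 S0-a->S0 S0-b->S1 S0-c->S0 S1-a->S0 S1-b->S1 S1-c->S2 S2-a->S3 S2-b->S1 S2-c->S0 S3-a->S0 S3-b->S1 S3-c->S0

Let each state record the length of the longest suffix of the input read so far that is also a prefix of `bca`. S1 means the last symbol is `b`; S2 means the last 2 symbols are `bc`; S3 means the last 3 symbols are `bca`. Accept only at S3, where the string currently ends in `bca`.
        a   b   c  
>  S0   S0  S1  S0 
   S1   S0  S1  S2 
   S2   S3  S1  S0 
 * S3   S0  S1  S0 
(> = start, * = accepting)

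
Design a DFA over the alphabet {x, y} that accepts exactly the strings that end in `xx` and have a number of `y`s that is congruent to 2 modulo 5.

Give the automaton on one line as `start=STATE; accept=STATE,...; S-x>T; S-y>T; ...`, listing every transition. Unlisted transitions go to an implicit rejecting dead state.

Handle the two conditions separately and then intersect. One (3 states) tracks how much of the suffix `xx` has currently been matched; the other (5 states) tracks the count of `y`s modulo 5. Each combined state is a pair, one component from each; accept when both components accept. After merging equivalent states the machine shrinks.
        x   y  
>  s0   s0  s1 
   s1   s1  s2 
   s2   s3  s4 
   s3   s5  s4 
   s4   s4  s6 
 * s5   s5  s4 
   s6   s6  s0 
(> = start, * = accepting)

start=s0; accept=s5; s0-x>s0; s0-y>s1; s1-x>s1; s1-y>s2; s2-x>s3; s2-y>s4; s3-x>s5; s3-y>s4; s4-x>s4; s4-y>s6; s5-x>s5; s5-y>s4; s6-x>s6; s6-y>s0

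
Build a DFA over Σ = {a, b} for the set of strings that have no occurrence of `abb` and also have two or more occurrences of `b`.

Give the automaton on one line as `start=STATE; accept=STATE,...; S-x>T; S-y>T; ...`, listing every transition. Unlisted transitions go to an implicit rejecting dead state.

start=q0; accept=q5,q7,q8,q9,q11,q12; q0-a>q1; q0-b>q2; q1-a>q1; q1-b>q3; q2-a>q4; q2-b>q5; q3-a>q4; q3-b>q6; q4-a>q4; q4-b>q7; q5-a>q8; q5-b>q9; q6-a>q6; q6-b>q10; q7-a>q8; q7-b>q10; q8-a>q8; q8-b>q11; q9-a>q12; q9-b>q9; q10-a>q10; q10-b>q10; q11-a>q12; q11-b>q10; q12-a>q12; q12-b>q11

Run two small machines in parallel and take their product. One (4 states) tracks partial matches of the forbidden pattern `abb`; the other (4 states) tracks the count of `b`s, saturating at 3. Each combined state is a pair, one component from each; accept when both components accept.
A 13-state machine:
          a    b  
>  q0     q1   q2 
   q1     q1   q3 
   q2     q4   q5 
   q3     q4   q6 
   q4     q4   q7 
 * q5     q8   q9 
   q6     q6  q10 
 * q7     q8  q10 
 * q8     q8  q11 
 * q9    q12   q9 
   q10   q10  q10 
 * q11   q12  q10 
 * q12   q12  q11 
(> = start, * = accepting)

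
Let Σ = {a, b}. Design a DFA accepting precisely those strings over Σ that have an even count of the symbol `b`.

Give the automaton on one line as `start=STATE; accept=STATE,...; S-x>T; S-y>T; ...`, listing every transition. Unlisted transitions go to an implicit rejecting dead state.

start=q0; accept=q0; q0-a>q0; q0-b>q1; q1-a>q1; q1-b>q0

Keep the running count of `b`s modulo 2: each `b` advances along the cycle q0 → q1 → q0 while other symbols loop. Accept at q0.
        a   b  
>* q0   q0  q1 
   q1   q1  q0 
(> = start, * = accepting)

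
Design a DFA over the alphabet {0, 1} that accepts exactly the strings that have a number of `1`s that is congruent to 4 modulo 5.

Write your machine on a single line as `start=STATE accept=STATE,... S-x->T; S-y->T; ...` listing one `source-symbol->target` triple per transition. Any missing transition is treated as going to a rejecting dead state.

start=q0; accept=q4; q0-0->q0; q0-1->q1; q1-0->q1; q1-1->q2; q2-0->q2; q2-1->q3; q3-0->q3; q3-1->q4; q4-0->q4; q4-1->q0

Keep the running count of `1`s modulo 5: each `1` advances along the cycle q0 → q1 → q2 → q3 → q4 → q0 while other symbols loop. Accept at q4.
A 5-state machine:
        0   1  
>  q0   q0  q1 
   q1   q1  q2 
   q2   q2  q3 
   q3   q3  q4 
 * q4   q4  q0 
(> = start, * = accepting)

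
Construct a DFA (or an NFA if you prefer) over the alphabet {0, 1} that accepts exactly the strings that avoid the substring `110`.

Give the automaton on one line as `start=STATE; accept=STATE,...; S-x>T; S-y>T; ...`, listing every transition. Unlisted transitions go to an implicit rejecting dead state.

start=q0; accept=q0,q1,q2; q0-0>q0; q0-1>q1; q1-0>q0; q1-1>q2; q2-0>q3; q2-1>q2; q3-0>q3; q3-1>q3

This is the complement of 'contains `110`'. Use the same substring-matching states — q0 through q3 holding how much of `110` has just been matched — but flip the accepting set: everything except the trap q3 accepts.
        0   1  
>* q0   q0  q1 
 * q1   q0  q2 
 * q2   q3  q2 
   q3   q3  q3 
(> = start, * = accepting)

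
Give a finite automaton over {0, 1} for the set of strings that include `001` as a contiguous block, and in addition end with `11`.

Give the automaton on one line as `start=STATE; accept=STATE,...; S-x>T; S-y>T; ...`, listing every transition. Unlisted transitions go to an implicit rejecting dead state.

Run two small machines in parallel and take their product. The first has 4 states tracking whether and how much of `001` has been seen; the second has 3 states tracking how much of the suffix `11` has currently been matched. A product state is a pair (one from each), accepting exactly when both do. After merging equivalent states the machine shrinks.
        0   1  
>  q0   q1  q0 
   q1   q2  q0 
   q2   q2  q3 
   q3   q2  q4 
 * q4   q2  q4 
(> = start, * = accepting)

start=q0; accept=q4; q0-0>q1; q0-1>q0; q1-0>q2; q1-1>q0; q2-0>q2; q2-1>q3; q3-0>q2; q3-1>q4; q4-0>q2; q4-1>q4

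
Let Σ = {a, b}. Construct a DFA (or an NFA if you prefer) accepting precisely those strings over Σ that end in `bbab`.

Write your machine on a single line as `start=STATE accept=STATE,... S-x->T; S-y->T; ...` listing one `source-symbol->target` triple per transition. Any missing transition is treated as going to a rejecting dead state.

start=s0; accept=s4; s0-a->s0; s0-b->s1; s1-a->s0; s1-b->s2; s2-a->s3; s2-b->s2; s3-a->s0; s3-b->s4; s4-a->s0; s4-b->s2

Let each state record the length of the longest suffix of the input read so far that is also a prefix of `bbab`. s1 means the last symbol is `b`; s2 means the last 2 symbols are `bb`; s3 means the last 3 symbols are `bba`; s4 means the last 4 symbols are `bbab`. Accept only at s4, where the string currently ends in `bbab`.
        a   b  
>  s0   s0  s1 
   s1   s0  s2 
   s2   s3  s2 
   s3   s0  s4 
 * s4   s0  s2 
(> = start, * = accepting)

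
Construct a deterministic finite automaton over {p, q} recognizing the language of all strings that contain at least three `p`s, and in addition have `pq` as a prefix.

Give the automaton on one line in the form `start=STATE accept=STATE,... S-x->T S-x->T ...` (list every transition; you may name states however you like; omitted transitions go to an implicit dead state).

Handle the two conditions separately and then intersect. One (5 states) tracks the count of `p`s, saturating at 4; the other (4 states) tracks whether the input so far still matches the prefix `pq`. Each combined state is a pair, one component from each; accept when both components accept. After merging equivalent states the machine shrinks.
With 6 states:
       p  q 
>  A   B  C 
   B   C  D 
   C   C  C 
   D   E  D 
   E   F  E 
 * F   F  F 
(> = start, * = accepting)

start=A accept=F A-p->B A-q->C B-p->C B-q->D C-p->C C-q->C D-p->E D-q->D E-p->F E-q->E F-p->F F-q->F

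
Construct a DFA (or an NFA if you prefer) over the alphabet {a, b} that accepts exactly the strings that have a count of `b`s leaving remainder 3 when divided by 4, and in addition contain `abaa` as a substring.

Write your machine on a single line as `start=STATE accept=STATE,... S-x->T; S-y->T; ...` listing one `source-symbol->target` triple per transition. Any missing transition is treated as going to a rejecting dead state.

start=s0; accept=s17; s0-a->s1; s0-b->s2; s1-a->s1; s1-b->s3; s2-a->s4; s2-b->s5; s3-a->s6; s3-b->s5; s4-a->s4; s4-b->s7; s5-a->s8; s5-b->s9; s6-a->s10; s6-b->s7; s7-a->s11; s7-b->s9; s8-a->s8; s8-b->s12; s9-a->s13; s9-b->s0; s10-a->s10; s10-b->s14; s11-a->s14; s11-b->s12; s12-a->s15; s12-b->s0; s13-a->s13; s13-b->s16; s14-a->s14; s14-b->s17; s15-a->s17; s15-b->s16; s16-a->s18; s16-b->s2; s17-a->s17; s17-b->s19; s18-a->s19; s18-b->s3; s19-a->s19; s19-b->s10

Handle the two conditions separately and then intersect. One (4 states) tracks the count of `b`s modulo 4; the other (5 states) tracks whether and how much of `abaa` has been seen. Each combined state is a pair, one component from each; accept when both components accept.
          a    b  
>  s0     s1   s2 
   s1     s1   s3 
   s2     s4   s5 
   s3     s6   s5 
   s4     s4   s7 
   s5     s8   s9 
   s6    s10   s7 
   s7    s11   s9 
   s8     s8  s12 
   s9    s13   s0 
   s10   s10  s14 
   s11   s14  s12 
   s12   s15   s0 
   s13   s13  s16 
   s14   s14  s17 
   s15   s17  s16 
   s16   s18   s2 
 * s17   s17  s19 
   s18   s19   s3 
   s19   s19  s10 
(> = start, * = accepting)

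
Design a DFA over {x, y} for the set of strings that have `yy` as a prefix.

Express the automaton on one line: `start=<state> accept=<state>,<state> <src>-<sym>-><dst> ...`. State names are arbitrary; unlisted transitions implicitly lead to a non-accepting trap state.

Check the first 2 symbols one by one: q0 through q1 record how many have matched `yy` so far; any wrong symbol goes to the dead state q3. After all 2 match we enter the accepting sink q2.
With 4 states:
        x   y  
>  q0   q3  q1 
   q1   q3  q2 
 * q2   q2  q2 
   q3   q3  q3 
(> = start, * = accepting)

start=q0 accept=q2 q0-x->q3 q0-y->q1 q1-x->q3 q1-y->q2 q2-x->q2 q2-y->q2 q3-x->q3 q3-y->q3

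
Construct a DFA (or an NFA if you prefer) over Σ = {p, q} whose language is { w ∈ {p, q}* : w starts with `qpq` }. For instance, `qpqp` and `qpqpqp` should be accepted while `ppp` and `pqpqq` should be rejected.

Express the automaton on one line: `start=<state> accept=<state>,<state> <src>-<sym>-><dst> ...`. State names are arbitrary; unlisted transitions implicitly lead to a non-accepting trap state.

start=s0 accept=s3 s0-p->s4 s0-q->s1 s1-p->s2 s1-q->s4 s2-p->s4 s2-q->s3 s3-p->s3 s3-q->s3 s4-p->s4 s4-q->s4

Walk along `qpq` while the input agrees: from s0 take `q` to s1, and so on. Any deviation drops to the rejecting sink s4. Once s3 is reached the prefix is confirmed and every continuation is accepted.
5 states suffice.
        p   q  
>  s0   s4  s1 
   s1   s2  s4 
   s2   s4  s3 
 * s3   s3  s3 
   s4   s4  s4 
(> = start, * = accepting)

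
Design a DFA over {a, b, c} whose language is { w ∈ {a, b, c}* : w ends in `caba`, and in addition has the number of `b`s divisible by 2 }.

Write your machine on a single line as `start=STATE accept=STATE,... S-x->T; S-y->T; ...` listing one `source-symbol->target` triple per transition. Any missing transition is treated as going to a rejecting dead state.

Run two small machines in parallel and take their product. The first has 5 states tracking how much of the suffix `caba` has currently been matched; the second has 2 states tracking the count of `b`s modulo 2. A product state is a pair (one from each), accepting exactly when both do. After merging equivalent states the machine shrinks.
A 6-state machine:
        a   b   c  
>  q0   q0  q1  q0 
   q1   q1  q0  q2 
   q2   q3  q0  q2 
   q3   q1  q4  q2 
   q4   q5  q1  q0 
 * q5   q0  q1  q0 
(> = start, * = accepting)

start=q0; accept=q5; q0-a->q0; q0-b->q1; q0-c->q0; q1-a->q1; q1-b->q0; q1-c->q2; q2-a->q3; q2-b->q0; q2-c->q2; q3-a->q1; q3-b->q4; q3-c->q2; q4-a->q5; q4-b->q1; q4-c->q0; q5-a->q0; q5-b->q1; q5-c->q0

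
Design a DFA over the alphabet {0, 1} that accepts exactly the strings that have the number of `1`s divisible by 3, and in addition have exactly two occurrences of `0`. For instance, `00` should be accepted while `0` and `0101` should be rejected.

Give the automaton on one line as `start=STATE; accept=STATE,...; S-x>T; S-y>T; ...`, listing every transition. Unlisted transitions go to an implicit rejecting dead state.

Run two small machines in parallel and take their product. The first has 3 states tracking the count of `1`s modulo 3; the second has 4 states tracking the count of `0`s, saturating at 3. A product state is a pair (one from each), accepting exactly when both do. Equivalent product states are then merged.
With 10 states:
        0   1  
>  s0   s1  s2 
   s1   s3  s4 
   s2   s4  s5 
 * s3   s6  s7 
   s4   s7  s8 
   s5   s8  s0 
   s6   s6  s6 
   s7   s6  s9 
   s8   s9  s1 
   s9   s6  s3 
(> = start, * = accepting)

start=s0; accept=s3; s0-0>s1; s0-1>s2; s1-0>s3; s1-1>s4; s2-0>s4; s2-1>s5; s3-0>s6; s3-1>s7; s4-0>s7; s4-1>s8; s5-0>s8; s5-1>s0; s6-0>s6; s6-1>s6; s7-0>s6; s7-1>s9; s8-0>s9; s8-1>s1; s9-0>s6; s9-1>s3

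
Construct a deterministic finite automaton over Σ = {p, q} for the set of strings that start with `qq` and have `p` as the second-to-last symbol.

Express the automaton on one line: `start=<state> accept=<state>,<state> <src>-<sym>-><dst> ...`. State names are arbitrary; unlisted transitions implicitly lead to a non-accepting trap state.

start=A accept=F,G A-p->B A-q->C B-p->B B-q->B C-p->B C-q->D D-p->E D-q->D E-p->F E-q->G F-p->F F-q->G G-p->E G-q->D

Run two small machines in parallel and take their product. The first has 4 states tracking whether the input so far still matches the prefix `qq`; the second has 7 states tracking the last 2 symbols read. A product state is a pair (one from each), accepting exactly when both do. After merging equivalent states the machine shrinks.
A 7-state machine:
       p  q 
>  A   B  C 
   B   B  B 
   C   B  D 
   D   E  D 
   E   F  G 
 * F   F  G 
 * G   E  D 
(> = start, * = accepting)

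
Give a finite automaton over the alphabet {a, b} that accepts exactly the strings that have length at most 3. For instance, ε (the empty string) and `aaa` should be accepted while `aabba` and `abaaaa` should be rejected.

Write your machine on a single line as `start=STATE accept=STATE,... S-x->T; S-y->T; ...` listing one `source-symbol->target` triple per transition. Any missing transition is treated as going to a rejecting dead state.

start=q0; accept=q0,q1,q2,q3; q0-a->q1; q0-b->q1; q1-a->q2; q1-b->q2; q2-a->q3; q2-b->q3; q3-a->q4; q3-b->q4; q4-a->q4; q4-b->q4

Count input length up to 4: every symbol moves from q0 toward q4, which means 'more than 3' and absorbs. Accept from {q0, q1, q2, q3}.
5 states suffice.
        a   b  
>* q0   q1  q1 
 * q1   q2  q2 
 * q2   q3  q3 
 * q3   q4  q4 
   q4   q4  q4 
(> = start, * = accepting)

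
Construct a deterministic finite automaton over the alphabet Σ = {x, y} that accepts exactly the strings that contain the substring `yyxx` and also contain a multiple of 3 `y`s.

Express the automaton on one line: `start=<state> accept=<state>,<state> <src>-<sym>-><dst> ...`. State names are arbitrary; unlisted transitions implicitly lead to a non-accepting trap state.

Handle the two conditions separately and then intersect. One (5 states) tracks whether and how much of `yyxx` has been seen; the other (3 states) tracks the count of `y`s modulo 3. Each combined state is a pair, one component from each; accept when both components accept.
          x    y  
>  q0     q0   q1 
   q1     q2   q3 
   q2     q2   q4 
   q3     q5   q6 
   q4     q7   q6 
   q5     q8   q9 
   q6    q10  q11 
   q7     q7   q9 
   q8     q8  q12 
   q9     q0  q11 
   q10   q12   q1 
   q11   q13   q3 
 * q12   q12  q14 
   q13   q14   q4 
   q14   q14   q8 
(> = start, * = accepting)

start=q0 accept=q12 q0-x->q0 q0-y->q1 q1-x->q2 q1-y->q3 q2-x->q2 q2-y->q4 q3-x->q5 q3-y->q6 q4-x->q7 q4-y->q6 q5-x->q8 q5-y->q9 q6-x->q10 q6-y->q11 q7-x->q7 q7-y->q9 q8-x->q8 q8-y->q12 q9-x->q0 q9-y->q11 q10-x->q12 q10-y->q1 q11-x->q13 q11-y->q3 q12-x->q12 q12-y->q14 q13-x->q14 q13-y->q4 q14-x->q14 q14-y->q8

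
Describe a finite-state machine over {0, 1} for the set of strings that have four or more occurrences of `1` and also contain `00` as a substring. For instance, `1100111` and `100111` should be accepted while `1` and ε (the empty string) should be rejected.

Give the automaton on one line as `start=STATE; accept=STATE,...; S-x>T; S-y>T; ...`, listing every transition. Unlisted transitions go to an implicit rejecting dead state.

Build one automaton per condition and run them in lockstep. The first has 6 states tracking the count of `1`s, saturating at 5; the second has 3 states tracking whether and how much of `00` has been seen. A product state is a pair (one from each), accepting exactly when both do.
An 18-state machine:
          0    1  
>  S0     S1   S2 
   S1     S3   S2 
   S2     S4   S5 
   S3     S3   S6 
   S4     S6   S5 
   S5     S7   S8 
   S6     S6   S9 
   S7     S9   S8 
   S8    S10  S11 
   S9     S9  S12 
   S10   S12  S11 
   S11   S13  S14 
   S12   S12  S15 
   S13   S15  S14 
   S14   S16  S14 
 * S15   S15  S17 
   S16   S17  S14 
 * S17   S17  S17 
(> = start, * = accepting)

start=S0; accept=S15,S17; S0-0>S1; S0-1>S2; S1-0>S3; S1-1>S2; S2-0>S4; S2-1>S5; S3-0>S3; S3-1>S6; S4-0>S6; S4-1>S5; S5-0>S7; S5-1>S8; S6-0>S6; S6-1>S9; S7-0>S9; S7-1>S8; S8-0>S10; S8-1>S11; S9-0>S9; S9-1>S12; S10-0>S12; S10-1>S11; S11-0>S13; S11-1>S14; S12-0>S12; S12-1>S15; S13-0>S15; S13-1>S14; S14-0>S16; S14-1>S14; S15-0>S15; S15-1>S17; S16-0>S17; S16-1>S14; S17-0>S17; S17-1>S17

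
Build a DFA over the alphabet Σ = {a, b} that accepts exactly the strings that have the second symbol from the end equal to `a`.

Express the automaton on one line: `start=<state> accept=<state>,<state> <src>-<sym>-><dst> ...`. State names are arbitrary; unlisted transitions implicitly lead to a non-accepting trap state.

start=S0 accept=S3,S4 S0-a->S1 S0-b->S2 S1-a->S3 S1-b->S4 S2-a->S5 S2-b->S6 S3-a->S3 S3-b->S4 S4-a->S5 S4-b->S6 S5-a->S3 S5-b->S4 S6-a->S5 S6-b->S6

A DFA must remember the last 2 symbols (since which symbol is second-to-last isn't known until the input ends). Use one state per possible window of the last ≤2 symbols; accept from those whose window starts with `a`.
With 7 states:
        a   b  
>  S0   S1  S2 
   S1   S3  S4 
   S2   S5  S6 
 * S3   S3  S4 
 * S4   S5  S6 
   S5   S3  S4 
   S6   S5  S6 
(> = start, * = accepting)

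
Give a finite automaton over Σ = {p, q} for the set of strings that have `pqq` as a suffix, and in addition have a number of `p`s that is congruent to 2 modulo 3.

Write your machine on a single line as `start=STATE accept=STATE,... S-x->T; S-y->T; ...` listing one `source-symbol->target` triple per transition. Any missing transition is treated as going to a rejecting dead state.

start=s0; accept=s4; s0-p->s1; s0-q->s0; s1-p->s2; s1-q->s1; s2-p->s0; s2-q->s3; s3-p->s0; s3-q->s4; s4-p->s0; s4-q->s5; s5-p->s0; s5-q->s5

Build one automaton per condition and run them in lockstep. The first has 4 states tracking how much of the suffix `pqq` has currently been matched; the second has 3 states tracking the count of `p`s modulo 3. A product state is a pair (one from each), accepting exactly when both do. Minimizing collapses redundant product states.
6 states suffice.
        p   q  
>  s0   s1  s0 
   s1   s2  s1 
   s2   s0  s3 
   s3   s0  s4 
 * s4   s0  s5 
   s5   s0  s5 
(> = start, * = accepting)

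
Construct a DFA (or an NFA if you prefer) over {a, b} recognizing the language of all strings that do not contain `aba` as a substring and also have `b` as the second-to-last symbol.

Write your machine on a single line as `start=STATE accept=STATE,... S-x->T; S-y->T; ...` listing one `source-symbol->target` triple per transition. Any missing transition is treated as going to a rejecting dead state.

Handle the two conditions separately and then intersect. One (4 states) tracks partial matches of the forbidden pattern `aba`; the other (7 states) tracks the last 2 symbols read. Each combined state is a pair, one component from each; accept when both components accept. Minimizing collapses redundant product states.
A 7-state machine:
        a   b  
>  s0   s1  s2 
   s1   s1  s3 
   s2   s4  s5 
   s3   s6  s5 
 * s4   s1  s3 
 * s5   s4  s5 
   s6   s6  s6 
(> = start, * = accepting)

start=s0; accept=s4,s5; s0-a->s1; s0-b->s2; s1-a->s1; s1-b->s3; s2-a->s4; s2-b->s5; s3-a->s6; s3-b->s5; s4-a->s1; s4-b->s3; s5-a->s4; s5-b->s5; s6-a->s6; s6-b->s6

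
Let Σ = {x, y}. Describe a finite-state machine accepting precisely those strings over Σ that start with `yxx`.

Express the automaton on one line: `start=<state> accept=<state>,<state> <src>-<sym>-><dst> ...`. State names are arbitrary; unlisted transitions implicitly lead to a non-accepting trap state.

Walk along `yxx` while the input agrees: from q0 take `y` to q1, and so on. Any deviation drops to the rejecting sink q4. Once q3 is reached the prefix is confirmed and every continuation is accepted.
A 5-state machine:
        x   y  
>  q0   q4  q1 
   q1   q2  q4 
   q2   q3  q4 
 * q3   q3  q3 
   q4   q4  q4 
(> = start, * = accepting)

start=q0 accept=q3 q0-x->q4 q0-y->q1 q1-x->q2 q1-y->q4 q2-x->q3 q2-y->q4 q3-x->q3 q3-y->q3 q4-x->q4 q4-y->q4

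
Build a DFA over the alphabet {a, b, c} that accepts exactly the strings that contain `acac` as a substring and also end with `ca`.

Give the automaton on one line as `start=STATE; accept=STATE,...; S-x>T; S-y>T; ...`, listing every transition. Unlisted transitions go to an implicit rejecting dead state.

Build one automaton per condition and run them in lockstep. The first has 5 states tracking whether and how much of `acac` has been seen; the second has 3 states tracking how much of the suffix `ca` has currently been matched. A product state is a pair (one from each), accepting exactly when both do. Minimizing collapses redundant product states.
With 7 states:
        a   b   c  
>  s0   s1  s0  s0 
   s1   s1  s0  s2 
   s2   s3  s0  s0 
   s3   s1  s0  s4 
   s4   s5  s6  s4 
 * s5   s6  s6  s4 
   s6   s6  s6  s4 
(> = start, * = accepting)

start=s0; accept=s5; s0-a>s1; s0-b>s0; s0-c>s0; s1-a>s1; s1-b>s0; s1-c>s2; s2-a>s3; s2-b>s0; s2-c>s0; s3-a>s1; s3-b>s0; s3-c>s4; s4-a>s5; s4-b>s6; s4-c>s4; s5-a>s6; s5-b>s6; s5-c>s4; s6-a>s6; s6-b>s6; s6-c>s4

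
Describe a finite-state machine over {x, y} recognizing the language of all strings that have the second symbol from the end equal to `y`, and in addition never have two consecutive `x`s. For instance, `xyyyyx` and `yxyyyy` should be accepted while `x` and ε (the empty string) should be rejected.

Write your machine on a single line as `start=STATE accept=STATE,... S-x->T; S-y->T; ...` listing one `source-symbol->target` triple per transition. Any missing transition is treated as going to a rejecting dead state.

start=s0; accept=s5,s6; s0-x->s1; s0-y->s2; s1-x->s3; s1-y->s4; s2-x->s5; s2-y->s6; s3-x->s3; s3-y->s7; s4-x->s5; s4-y->s6; s5-x->s3; s5-y->s4; s6-x->s5; s6-y->s6; s7-x->s8; s7-y->s9; s8-x->s3; s8-y->s7; s9-x->s8; s9-y->s9

Build one automaton per condition and run them in lockstep. The first has 7 states tracking the last 2 symbols read; the second has 3 states tracking partial matches of the forbidden pattern `xx`. A product state is a pair (one from each), accepting exactly when both do.
With 10 states:
        x   y  
>  s0   s1  s2 
   s1   s3  s4 
   s2   s5  s6 
   s3   s3  s7 
   s4   s5  s6 
 * s5   s3  s4 
 * s6   s5  s6 
   s7   s8  s9 
   s8   s3  s7 
   s9   s8  s9 
(> = start, * = accepting)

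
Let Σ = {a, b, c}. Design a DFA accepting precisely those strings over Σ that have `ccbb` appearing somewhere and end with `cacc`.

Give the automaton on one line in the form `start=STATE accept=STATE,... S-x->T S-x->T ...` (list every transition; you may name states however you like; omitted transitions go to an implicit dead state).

start=S0 accept=S8 S0-a->S0 S0-b->S0 S0-c->S1 S1-a->S0 S1-b->S0 S1-c->S2 S2-a->S0 S2-b->S3 S2-c->S2 S3-a->S0 S3-b->S4 S3-c->S1 S4-a->S4 S4-b->S4 S4-c->S5 S5-a->S6 S5-b->S4 S5-c->S5 S6-a->S4 S6-b->S4 S6-c->S7 S7-a->S6 S7-b->S4 S7-c->S8 S8-a->S6 S8-b->S4 S8-c->S5

Handle the two conditions separately and then intersect. The first has 5 states tracking whether and how much of `ccbb` has been seen; the second has 5 states tracking how much of the suffix `cacc` has currently been matched. A product state is a pair (one from each), accepting exactly when both do. Minimizing collapses redundant product states.
9 states suffice.
        a   b   c  
>  S0   S0  S0  S1 
   S1   S0  S0  S2 
   S2   S0  S3  S2 
   S3   S0  S4  S1 
   S4   S4  S4  S5 
   S5   S6  S4  S5 
   S6   S4  S4  S7 
   S7   S6  S4  S8 
 * S8   S6  S4  S5 
(> = start, * = accepting)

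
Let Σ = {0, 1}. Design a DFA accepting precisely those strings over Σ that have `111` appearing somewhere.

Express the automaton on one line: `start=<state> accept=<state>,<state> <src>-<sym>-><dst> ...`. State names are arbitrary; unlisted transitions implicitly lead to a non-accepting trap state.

start=q0 accept=q3 q0-0->q0 q0-1->q1 q1-0->q0 q1-1->q2 q2-0->q0 q2-1->q3 q3-0->q3 q3-1->q3

States q0..q2 record the length of the longest prefix of `111` that matches the current input suffix. Reaching q3 means `111` has been seen, and we stay there forever. Accept from q3.
        0   1  
>  q0   q0  q1 
   q1   q0  q2 
   q2   q0  q3 
 * q3   q3  q3 
(> = start, * = accepting)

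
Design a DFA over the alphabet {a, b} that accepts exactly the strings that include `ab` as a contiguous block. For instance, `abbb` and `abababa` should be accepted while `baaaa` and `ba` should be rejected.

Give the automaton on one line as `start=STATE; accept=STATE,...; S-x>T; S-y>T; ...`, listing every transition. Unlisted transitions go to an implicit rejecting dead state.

Track how much of `ab` has been matched so far: state q0 is no progress, q2 is the absorbing accept state reached once `ab` has occurred. Intermediate states record partial matches; on a mismatch, fall back to the longest reusable overlap.
With 3 states:
        a   b  
>  q0   q1  q0 
   q1   q1  q2 
 * q2   q2  q2 
(> = start, * = accepting)

start=q0; accept=q2; q0-a>q1; q0-b>q0; q1-a>q1; q1-b>q2; q2-a>q2; q2-b>q2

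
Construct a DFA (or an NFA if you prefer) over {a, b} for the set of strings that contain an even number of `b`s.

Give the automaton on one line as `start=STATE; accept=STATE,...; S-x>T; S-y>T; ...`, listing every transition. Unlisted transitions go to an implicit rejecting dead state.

start=q0; accept=q0; q0-a>q0; q0-b>q1; q1-a>q1; q1-b>q0

Keep the running count of `b`s modulo 2: each `b` advances along the cycle q0 → q1 → q0 while other symbols loop. Accept at q0.
2 states suffice.
        a   b  
>* q0   q0  q1 
   q1   q1  q0 
(> = start, * = accepting)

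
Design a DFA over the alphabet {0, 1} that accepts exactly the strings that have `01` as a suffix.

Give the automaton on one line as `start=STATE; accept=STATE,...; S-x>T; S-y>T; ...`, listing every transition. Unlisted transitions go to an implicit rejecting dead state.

start=S0; accept=S2; S0-0>S1; S0-1>S0; S1-0>S1; S1-1>S2; S2-0>S1; S2-1>S0

Let each state record the length of the longest suffix of the input read so far that is also a prefix of `01`. S1 means the last symbol is `0`; S2 means the last 2 symbols are `01`. Accept only at S2, where the string currently ends in `01`.
        0   1  
>  S0   S1  S0 
   S1   S1  S2 
 * S2   S1  S0 
(> = start, * = accepting)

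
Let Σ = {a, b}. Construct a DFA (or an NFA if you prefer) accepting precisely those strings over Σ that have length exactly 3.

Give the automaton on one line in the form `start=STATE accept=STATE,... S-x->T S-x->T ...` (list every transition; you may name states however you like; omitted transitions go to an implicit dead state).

start=q0 accept=q3 q0-a->q1 q0-b->q1 q1-a->q2 q1-b->q2 q2-a->q3 q2-b->q3 q3-a->q4 q3-b->q4 q4-a->q4 q4-b->q4

We only need to distinguish lengths 0, 1, …, 3, and '>3'. Chain q0 → q1 → q2 → q3 → q4 on every symbol, with q4 looping. Accepting states: {q3}.
A 5-state machine:
        a   b  
>  q0   q1  q1 
   q1   q2  q2 
   q2   q3  q3 
 * q3   q4  q4 
   q4   q4  q4 
(> = start, * = accepting)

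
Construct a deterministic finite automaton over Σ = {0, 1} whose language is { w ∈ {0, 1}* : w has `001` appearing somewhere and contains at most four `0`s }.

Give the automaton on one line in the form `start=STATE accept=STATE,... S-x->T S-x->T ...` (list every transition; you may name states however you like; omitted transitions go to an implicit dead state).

start=S0 accept=S5,S8,S11 S0-0->S1 S0-1->S0 S1-0->S2 S1-1->S3 S2-0->S4 S2-1->S5 S3-0->S6 S3-1->S3 S4-0->S7 S4-1->S8 S5-0->S8 S5-1->S5 S6-0->S4 S6-1->S9 S7-0->S10 S7-1->S11 S8-0->S11 S8-1->S8 S9-0->S12 S9-1->S9 S10-0->S10 S10-1->S10 S11-0->S10 S11-1->S11 S12-0->S7 S12-1->S10

Run two small machines in parallel and take their product. The first has 4 states tracking whether and how much of `001` has been seen; the second has 6 states tracking the count of `0`s, saturating at 5. A product state is a pair (one from each), accepting exactly when both do. Minimizing collapses redundant product states.
          0    1  
>  S0     S1   S0 
   S1     S2   S3 
   S2     S4   S5 
   S3     S6   S3 
   S4     S7   S8 
 * S5     S8   S5 
   S6     S4   S9 
   S7    S10  S11 
 * S8    S11   S8 
   S9    S12   S9 
   S10   S10  S10 
 * S11   S10  S11 
   S12    S7  S10 
(> = start, * = accepting)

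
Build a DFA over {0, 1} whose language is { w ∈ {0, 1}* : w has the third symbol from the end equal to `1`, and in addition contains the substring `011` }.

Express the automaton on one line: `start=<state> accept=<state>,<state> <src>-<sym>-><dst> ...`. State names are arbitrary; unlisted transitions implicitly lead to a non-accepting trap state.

Build one automaton per condition and run them in lockstep. One (15 states) tracks the last 3 symbols read; the other (4 states) tracks whether and how much of `011` has been seen. Each combined state is a pair, one component from each; accept when both components accept. Equivalent product states are then merged.
An 11-state machine:
          0    1  
>  q0     q1   q0 
   q1     q1   q2 
   q2     q1   q3 
   q3     q4   q5 
 * q4     q6   q7 
 * q5     q4   q5 
 * q6     q8   q9 
 * q7    q10   q3 
   q8     q8   q9 
   q9    q10   q3 
   q10    q6   q7 
(> = start, * = accepting)

start=q0 accept=q4,q5,q6,q7 q0-0->q1 q0-1->q0 q1-0->q1 q1-1->q2 q2-0->q1 q2-1->q3 q3-0->q4 q3-1->q5 q4-0->q6 q4-1->q7 q5-0->q4 q5-1->q5 q6-0->q8 q6-1->q9 q7-0->q10 q7-1->q3 q8-0->q8 q8-1->q9 q9-0->q10 q9-1->q3 q10-0->q6 q10-1->q7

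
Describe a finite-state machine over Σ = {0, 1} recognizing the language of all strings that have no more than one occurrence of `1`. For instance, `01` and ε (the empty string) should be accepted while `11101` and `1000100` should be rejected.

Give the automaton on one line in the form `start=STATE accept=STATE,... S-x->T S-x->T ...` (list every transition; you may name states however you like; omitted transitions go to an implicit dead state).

Only the number of `1`s matters, and only up to 2. Make a chain q0 → q1 → q2 advanced by each `1` (with q2 absorbing); every other symbol self-loops. The accepting set is {q0, q1}.
        0   1  
>* q0   q0  q1 
 * q1   q1  q2 
   q2   q2  q2 
(> = start, * = accepting)

start=q0 accept=q0,q1 q0-0->q0 q0-1->q1 q1-0->q1 q1-1->q2 q2-0->q2 q2-1->q2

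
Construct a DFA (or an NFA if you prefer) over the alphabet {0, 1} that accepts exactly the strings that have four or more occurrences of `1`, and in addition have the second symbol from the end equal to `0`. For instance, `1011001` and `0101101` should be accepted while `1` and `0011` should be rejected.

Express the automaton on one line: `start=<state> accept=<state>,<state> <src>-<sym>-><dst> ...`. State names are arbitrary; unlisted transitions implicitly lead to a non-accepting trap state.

start=S0 accept=S6,S8 S0-0->S0 S0-1->S1 S1-0->S1 S1-1->S2 S2-0->S2 S2-1->S3 S3-0->S4 S3-1->S5 S4-0->S4 S4-1->S6 S5-0->S7 S5-1->S5 S6-0->S7 S6-1->S5 S7-0->S8 S7-1->S6 S8-0->S8 S8-1->S6

Build one automaton per condition and run them in lockstep. One (6 states) tracks the count of `1`s, saturating at 5; the other (7 states) tracks the last 2 symbols read. Each combined state is a pair, one component from each; accept when both components accept. Equivalent product states are then merged.
With 9 states:
        0   1  
>  S0   S0  S1 
   S1   S1  S2 
   S2   S2  S3 
   S3   S4  S5 
   S4   S4  S6 
   S5   S7  S5 
 * S6   S7  S5 
   S7   S8  S6 
 * S8   S8  S6 
(> = start, * = accepting)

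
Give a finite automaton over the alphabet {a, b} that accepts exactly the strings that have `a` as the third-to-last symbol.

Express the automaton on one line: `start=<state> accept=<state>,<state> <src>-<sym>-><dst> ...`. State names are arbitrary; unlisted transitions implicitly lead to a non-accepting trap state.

start=S0 accept=S7,S8,S9,S10 S0-a->S1 S0-b->S2 S1-a->S3 S1-b->S4 S2-a->S5 S2-b->S6 S3-a->S7 S3-b->S8 S4-a->S9 S4-b->S10 S5-a->S11 S5-b->S12 S6-a->S13 S6-b->S14 S7-a->S7 S7-b->S8 S8-a->S9 S8-b->S10 S9-a->S11 S9-b->S12 S10-a->S13 S10-b->S14 S11-a->S7 S11-b->S8 S12-a->S9 S12-b->S10 S13-a->S11 S13-b->S12 S14-a->S13 S14-b->S14

A DFA must remember the last 3 symbols (since which symbol is third-to-last isn't known until the input ends). Use one state per possible window of the last ≤3 symbols; accept from those whose window starts with `a`.
A 15-state machine:
          a    b  
>  S0     S1   S2 
   S1     S3   S4 
   S2     S5   S6 
   S3     S7   S8 
   S4     S9  S10 
   S5    S11  S12 
   S6    S13  S14 
 * S7     S7   S8 
 * S8     S9  S10 
 * S9    S11  S12 
 * S10   S13  S14 
   S11    S7   S8 
   S12    S9  S10 
   S13   S11  S12 
   S14   S13  S14 
(> = start, * = accepting)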